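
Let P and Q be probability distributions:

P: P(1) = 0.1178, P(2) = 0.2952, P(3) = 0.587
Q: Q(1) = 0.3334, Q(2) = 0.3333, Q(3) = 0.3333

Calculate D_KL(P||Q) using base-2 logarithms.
0.2508 bits

D_KL(P||Q) = Σ P(x) log₂(P(x)/Q(x))

Computing term by term:
  P(1)·log₂(P(1)/Q(1)) = 0.1178·log₂(0.1178/0.3334) = -0.17681
  P(2)·log₂(P(2)/Q(2)) = 0.2952·log₂(0.2952/0.3333) = -0.05170
  P(3)·log₂(P(3)/Q(3)) = 0.587·log₂(0.587/0.3333) = 0.47931

D_KL(P||Q) = -0.17681 - 0.05170 + 0.47931 = 0.25080 ≈ 0.2508 bits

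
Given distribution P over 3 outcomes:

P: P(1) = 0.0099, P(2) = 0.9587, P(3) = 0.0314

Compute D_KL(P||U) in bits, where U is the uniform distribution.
1.3039 bits

U(i) = 1/3 for all i

D_KL(P||U) = Σ P(x) log₂(P(x) / (1/3))
           = Σ P(x) log₂(P(x)) + log₂(3)
           = log₂(3) - H(P)

H(P) = -Σ P(x) log₂(P(x)):
  -P(1)·log₂(P(1)) = -(0.0099)·log₂(0.0099) = 0.06592
  -P(2)·log₂(P(2)) = -(0.9587)·log₂(0.9587) = 0.05834
  -P(3)·log₂(P(3)) = -(0.0314)·log₂(0.0314) = 0.15678
H(P) = 0.06592 + 0.05834 + 0.15678 = 0.28104 bits

log₂(3) = 1.58496 bits

D_KL(P||U) = 1.58496 - 0.28104 = 1.30392 ≈ 1.3039 bits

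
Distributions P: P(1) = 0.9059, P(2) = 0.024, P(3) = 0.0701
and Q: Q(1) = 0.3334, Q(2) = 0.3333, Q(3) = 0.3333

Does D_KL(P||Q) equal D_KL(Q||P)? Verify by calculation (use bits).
D_KL(P||Q) = 1.0576 bits, D_KL(Q||P) = 1.5340 bits. No — D_KL(P||Q) ≠ D_KL(Q||P) for this pair.

D_KL(P||Q) = Σ P(x) log₂(P(x)/Q(x))

Computing term by term:
  P(1)·log₂(P(1)/Q(1)) = 0.9059·log₂(0.9059/0.3334) = 1.30640
  P(2)·log₂(P(2)/Q(2)) = 0.024·log₂(0.024/0.3333) = -0.09110
  P(3)·log₂(P(3)/Q(3)) = 0.0701·log₂(0.0701/0.3333) = -0.15768

D_KL(P||Q) = 1.30640 - 0.09110 - 0.15768 = 1.05762 ≈ 1.0576 bits

D_KL(Q||P) = Σ Q(x) log₂(Q(x)/P(x))

Computing term by term:
  Q(1)·log₂(Q(1)/P(1)) = 0.3334·log₂(0.3334/0.9059) = -0.48080
  Q(2)·log₂(Q(2)/P(2)) = 0.3333·log₂(0.3333/0.024) = 1.26511
  Q(3)·log₂(Q(3)/P(3)) = 0.3333·log₂(0.3333/0.0701) = 0.74970

D_KL(Q||P) = -0.48080 + 1.26511 + 0.74970 = 1.53401 ≈ 1.5340 bits

These are NOT equal (difference: 0.4764 bits). KL divergence is asymmetric: D_KL(P||Q) ≠ D_KL(Q||P) in general.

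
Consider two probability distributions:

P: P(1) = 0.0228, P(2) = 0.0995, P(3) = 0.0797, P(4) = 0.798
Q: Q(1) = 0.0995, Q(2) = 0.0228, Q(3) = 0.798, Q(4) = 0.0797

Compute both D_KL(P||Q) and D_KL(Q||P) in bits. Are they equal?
D_KL(P||Q) = 2.5505 bits, D_KL(Q||P) = 2.5505 bits. Yes, in this case they are equal (although KL divergence is not symmetric in general).

D_KL(P||Q) = Σ P(x) log₂(P(x)/Q(x))

Computing term by term:
  P(1)·log₂(P(1)/Q(1)) = 0.0228·log₂(0.0228/0.0995) = -0.04847
  P(2)·log₂(P(2)/Q(2)) = 0.0995·log₂(0.0995/0.0228) = 0.21150
  P(3)·log₂(P(3)/Q(3)) = 0.0797·log₂(0.0797/0.798) = -0.26490
  P(4)·log₂(P(4)/Q(4)) = 0.798·log₂(0.798/0.0797) = 2.65234

D_KL(P||Q) = -0.04847 + 0.21150 - 0.26490 + 2.65234 = 2.55047 ≈ 2.5505 bits

D_KL(Q||P) = Σ Q(x) log₂(Q(x)/P(x))

Computing term by term:
  Q(1)·log₂(Q(1)/P(1)) = 0.0995·log₂(0.0995/0.0228) = 0.21150
  Q(2)·log₂(Q(2)/P(2)) = 0.0228·log₂(0.0228/0.0995) = -0.04847
  Q(3)·log₂(Q(3)/P(3)) = 0.798·log₂(0.798/0.0797) = 2.65234
  Q(4)·log₂(Q(4)/P(4)) = 0.0797·log₂(0.0797/0.798) = -0.26490

D_KL(Q||P) = 0.21150 - 0.04847 + 2.65234 - 0.26490 = 2.55047 ≈ 2.5505 bits

These ARE equal here. Q is P with outcomes relabeled (Q(1) = P(2), Q(2) = P(1), Q(3) = P(4), Q(4) = P(3)) by a relabeling that is its own inverse, so the two sums contain exactly the same terms in a different order. This is a special case — KL divergence is not symmetric in general: D_KL(P||Q) ≠ D_KL(Q||P) for most P, Q.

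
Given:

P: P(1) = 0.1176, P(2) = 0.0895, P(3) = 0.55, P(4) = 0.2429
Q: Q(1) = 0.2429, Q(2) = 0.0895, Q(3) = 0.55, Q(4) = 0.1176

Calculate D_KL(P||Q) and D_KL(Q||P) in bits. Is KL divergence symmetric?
D_KL(P||Q) = 0.1311 bits, D_KL(Q||P) = 0.1311 bits. The two values coincide for this particular pair, but no — KL divergence is not symmetric in general.

D_KL(P||Q) = Σ P(x) log₂(P(x)/Q(x))

Computing term by term:
  P(1)·log₂(P(1)/Q(1)) = 0.1176·log₂(0.1176/0.2429) = -0.12307
  P(2)·log₂(P(2)/Q(2)) = 0.0895·log₂(0.0895/0.0895) = 0.00000
  P(3)·log₂(P(3)/Q(3)) = 0.55·log₂(0.55/0.55) = 0.00000
  P(4)·log₂(P(4)/Q(4)) = 0.2429·log₂(0.2429/0.1176) = 0.25419

D_KL(P||Q) = -0.12307 + 0.00000 + 0.00000 + 0.25419 = 0.13112 ≈ 0.1311 bits

D_KL(Q||P) = Σ Q(x) log₂(Q(x)/P(x))

Computing term by term:
  Q(1)·log₂(Q(1)/P(1)) = 0.2429·log₂(0.2429/0.1176) = 0.25419
  Q(2)·log₂(Q(2)/P(2)) = 0.0895·log₂(0.0895/0.0895) = 0.00000
  Q(3)·log₂(Q(3)/P(3)) = 0.55·log₂(0.55/0.55) = 0.00000
  Q(4)·log₂(Q(4)/P(4)) = 0.1176·log₂(0.1176/0.2429) = -0.12307

D_KL(Q||P) = 0.25419 + 0.00000 + 0.00000 - 0.12307 = 0.13112 ≈ 0.1311 bits

These ARE equal here. Q is P with outcomes relabeled (Q(1) = P(4), Q(4) = P(1)) by a relabeling that is its own inverse, so the two sums contain exactly the same terms in a different order. This is a special case — KL divergence is not symmetric in general: D_KL(P||Q) ≠ D_KL(Q||P) for most P, Q.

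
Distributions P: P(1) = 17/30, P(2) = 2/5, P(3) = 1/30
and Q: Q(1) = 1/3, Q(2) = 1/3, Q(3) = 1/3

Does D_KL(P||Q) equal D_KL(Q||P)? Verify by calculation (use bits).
D_KL(P||Q) = 0.4283 bits, D_KL(Q||P) = 0.7645 bits. No — D_KL(P||Q) ≠ D_KL(Q||P) for this pair.

D_KL(P||Q) = Σ P(x) log₂(P(x)/Q(x))

Computing term by term:
  P(1)·log₂(P(1)/Q(1)) = (17/30)·log₂((17/30)/(1/3)) = 0.43380
  P(2)·log₂(P(2)/Q(2)) = (2/5)·log₂((2/5)/(1/3)) = 0.10521
  P(3)·log₂(P(3)/Q(3)) = (1/30)·log₂((1/30)/(1/3)) = -0.11073

D_KL(P||Q) = 0.43380 + 0.10521 - 0.11073 = 0.42828 ≈ 0.4283 bits

D_KL(Q||P) = Σ Q(x) log₂(Q(x)/P(x))

Computing term by term:
  Q(1)·log₂(Q(1)/P(1)) = (1/3)·log₂((1/3)/(17/30)) = -0.25518
  Q(2)·log₂(Q(2)/P(2)) = (1/3)·log₂((1/3)/(2/5)) = -0.08768
  Q(3)·log₂(Q(3)/P(3)) = (1/3)·log₂((1/3)/(1/30)) = 1.10731

D_KL(Q||P) = -0.25518 - 0.08768 + 1.10731 = 0.76445 ≈ 0.7645 bits

These are NOT equal (difference: 0.3362 bits). KL divergence is asymmetric: D_KL(P||Q) ≠ D_KL(Q||P) in general.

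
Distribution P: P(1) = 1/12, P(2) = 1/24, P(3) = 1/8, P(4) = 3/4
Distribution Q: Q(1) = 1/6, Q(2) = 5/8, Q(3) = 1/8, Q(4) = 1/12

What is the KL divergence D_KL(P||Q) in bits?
2.1313 bits

D_KL(P||Q) = Σ P(x) log₂(P(x)/Q(x))

Computing term by term:
  P(1)·log₂(P(1)/Q(1)) = (1/12)·log₂((1/12)/(1/6)) = -0.08333
  P(2)·log₂(P(2)/Q(2)) = (1/24)·log₂((1/24)/(5/8)) = -0.16279
  P(3)·log₂(P(3)/Q(3)) = (1/8)·log₂((1/8)/(1/8)) = 0.00000
  P(4)·log₂(P(4)/Q(4)) = (3/4)·log₂((3/4)/(1/12)) = 2.37744

D_KL(P||Q) = -0.08333 - 0.16279 + 0.00000 + 2.37744 = 2.13132 ≈ 2.1313 bits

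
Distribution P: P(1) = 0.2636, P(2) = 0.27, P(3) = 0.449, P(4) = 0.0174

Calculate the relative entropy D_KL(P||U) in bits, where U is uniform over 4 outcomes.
0.3625 bits

U(i) = 1/4 for all i

D_KL(P||U) = Σ P(x) log₂(P(x) / (1/4))
           = Σ P(x) log₂(P(x)) + log₂(4)
           = log₂(4) - H(P)

H(P) = -Σ P(x) log₂(P(x)):
  -P(1)·log₂(P(1)) = -(0.2636)·log₂(0.2636) = 0.50706
  -P(2)·log₂(P(2)) = -(0.27)·log₂(0.27) = 0.51002
  -P(3)·log₂(P(3)) = -(0.449)·log₂(0.449) = 0.51869
  -P(4)·log₂(P(4)) = -(0.0174)·log₂(0.0174) = 0.10170
H(P) = 0.50706 + 0.51002 + 0.51869 + 0.10170 = 1.63747 bits

log₂(4) = 2.00000 bits

D_KL(P||U) = 2.00000 - 1.63747 = 0.36253 ≈ 0.3625 bits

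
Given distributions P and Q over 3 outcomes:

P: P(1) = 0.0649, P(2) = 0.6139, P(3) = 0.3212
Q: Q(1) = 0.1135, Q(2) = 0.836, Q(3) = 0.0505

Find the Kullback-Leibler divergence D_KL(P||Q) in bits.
0.5315 bits

D_KL(P||Q) = Σ P(x) log₂(P(x)/Q(x))

Computing term by term:
  P(1)·log₂(P(1)/Q(1)) = 0.0649·log₂(0.0649/0.1135) = -0.05234
  P(2)·log₂(P(2)/Q(2)) = 0.6139·log₂(0.6139/0.836) = -0.27349
  P(3)·log₂(P(3)/Q(3)) = 0.3212·log₂(0.3212/0.0505) = 0.85732

D_KL(P||Q) = -0.05234 - 0.27349 + 0.85732 = 0.53149 ≈ 0.5315 bits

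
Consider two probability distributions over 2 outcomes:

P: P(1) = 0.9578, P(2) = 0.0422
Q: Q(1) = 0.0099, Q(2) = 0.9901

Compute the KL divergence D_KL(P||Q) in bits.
6.1257 bits

D_KL(P||Q) = Σ P(x) log₂(P(x)/Q(x))

Computing term by term:
  P(1)·log₂(P(1)/Q(1)) = 0.9578·log₂(0.9578/0.0099) = 6.31779
  P(2)·log₂(P(2)/Q(2)) = 0.0422·log₂(0.0422/0.9901) = -0.19211

D_KL(P||Q) = 6.31779 - 0.19211 = 6.12568 ≈ 6.1257 bits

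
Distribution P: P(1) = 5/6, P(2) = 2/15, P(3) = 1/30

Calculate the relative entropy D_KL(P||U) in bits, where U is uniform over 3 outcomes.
0.8146 bits

U(i) = 1/3 for all i

D_KL(P||U) = Σ P(x) log₂(P(x) / (1/3))
           = Σ P(x) log₂(P(x)) + log₂(3)
           = log₂(3) - H(P)

H(P) = -Σ P(x) log₂(P(x)):
  -P(1)·log₂(P(1)) = -(5/6)·log₂(5/6) = 0.21920
  -P(2)·log₂(P(2)) = -(2/15)·log₂(2/15) = 0.38759
  -P(3)·log₂(P(3)) = -(1/30)·log₂(1/30) = 0.16356
H(P) = 0.21920 + 0.38759 + 0.16356 = 0.77035 bits

log₂(3) = 1.58496 bits

D_KL(P||U) = 1.58496 - 0.77035 = 0.81461 ≈ 0.8146 bits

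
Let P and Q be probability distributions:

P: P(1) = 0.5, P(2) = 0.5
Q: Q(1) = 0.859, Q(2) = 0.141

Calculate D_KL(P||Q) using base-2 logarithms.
0.5228 bits

D_KL(P||Q) = Σ P(x) log₂(P(x)/Q(x))

Computing term by term:
  P(1)·log₂(P(1)/Q(1)) = 0.5·log₂(0.5/0.859) = -0.39037
  P(2)·log₂(P(2)/Q(2)) = 0.5·log₂(0.5/0.141) = 0.91312

D_KL(P||Q) = -0.39037 + 0.91312 = 0.52275 ≈ 0.5228 bits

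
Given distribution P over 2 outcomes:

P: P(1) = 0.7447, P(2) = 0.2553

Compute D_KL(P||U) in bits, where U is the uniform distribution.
0.1804 bits

U(i) = 1/2 for all i

D_KL(P||U) = Σ P(x) log₂(P(x) / (1/2))
           = Σ P(x) log₂(P(x)) + log₂(2)
           = log₂(2) - H(P)

H(P) = -Σ P(x) log₂(P(x)):
  -P(1)·log₂(P(1)) = -(0.7447)·log₂(0.7447) = 0.31670
  -P(2)·log₂(P(2)) = -(0.2553)·log₂(0.2553) = 0.50287
H(P) = 0.31670 + 0.50287 = 0.81957 bits

log₂(2) = 1.00000 bits

D_KL(P||U) = 1.00000 - 0.81957 = 0.18043 ≈ 0.1804 bits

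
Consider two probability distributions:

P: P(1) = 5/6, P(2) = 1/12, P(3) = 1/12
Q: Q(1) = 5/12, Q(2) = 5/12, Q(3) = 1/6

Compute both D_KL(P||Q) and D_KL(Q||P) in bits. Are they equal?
D_KL(P||Q) = 0.5565 bits, D_KL(Q||P) = 0.7175 bits. No, they are not equal.

D_KL(P||Q) = Σ P(x) log₂(P(x)/Q(x))

Computing term by term:
  P(1)·log₂(P(1)/Q(1)) = (5/6)·log₂((5/6)/(5/12)) = 0.83333
  P(2)·log₂(P(2)/Q(2)) = (1/12)·log₂((1/12)/(5/12)) = -0.19349
  P(3)·log₂(P(3)/Q(3)) = (1/12)·log₂((1/12)/(1/6)) = -0.08333

D_KL(P||Q) = 0.83333 - 0.19349 - 0.08333 = 0.55651 ≈ 0.5565 bits

D_KL(Q||P) = Σ Q(x) log₂(Q(x)/P(x))

Computing term by term:
  Q(1)·log₂(Q(1)/P(1)) = (5/12)·log₂((5/12)/(5/6)) = -0.41667
  Q(2)·log₂(Q(2)/P(2)) = (5/12)·log₂((5/12)/(1/12)) = 0.96747
  Q(3)·log₂(Q(3)/P(3)) = (1/6)·log₂((1/6)/(1/12)) = 0.16667

D_KL(Q||P) = -0.41667 + 0.96747 + 0.16667 = 0.71747 ≈ 0.7175 bits

These are NOT equal (difference: 0.1610 bits). KL divergence is asymmetric: D_KL(P||Q) ≠ D_KL(Q||P) in general.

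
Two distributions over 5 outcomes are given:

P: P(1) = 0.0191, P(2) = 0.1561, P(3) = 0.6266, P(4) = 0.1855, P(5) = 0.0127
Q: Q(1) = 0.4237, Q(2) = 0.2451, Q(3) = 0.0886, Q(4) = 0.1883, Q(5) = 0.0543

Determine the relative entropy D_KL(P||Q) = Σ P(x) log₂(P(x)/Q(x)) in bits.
1.5507 bits

D_KL(P||Q) = Σ P(x) log₂(P(x)/Q(x))

Computing term by term:
  P(1)·log₂(P(1)/Q(1)) = 0.0191·log₂(0.0191/0.4237) = -0.08540
  P(2)·log₂(P(2)/Q(2)) = 0.1561·log₂(0.1561/0.2451) = -0.10161
  P(3)·log₂(P(3)/Q(3)) = 0.6266·log₂(0.6266/0.0886) = 1.76837
  P(4)·log₂(P(4)/Q(4)) = 0.1855·log₂(0.1855/0.1883) = -0.00401
  P(5)·log₂(P(5)/Q(5)) = 0.0127·log₂(0.0127/0.0543) = -0.02662

D_KL(P||Q) = -0.08540 - 0.10161 + 1.76837 - 0.00401 - 0.02662 = 1.55073 ≈ 1.5507 bits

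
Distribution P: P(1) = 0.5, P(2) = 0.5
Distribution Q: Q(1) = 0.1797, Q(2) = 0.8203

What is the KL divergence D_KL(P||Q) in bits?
0.3811 bits

D_KL(P||Q) = Σ P(x) log₂(P(x)/Q(x))

Computing term by term:
  P(1)·log₂(P(1)/Q(1)) = 0.5·log₂(0.5/0.1797) = 0.73817
  P(2)·log₂(P(2)/Q(2)) = 0.5·log₂(0.5/0.8203) = -0.35711

D_KL(P||Q) = 0.73817 - 0.35711 = 0.38106 ≈ 0.3811 bits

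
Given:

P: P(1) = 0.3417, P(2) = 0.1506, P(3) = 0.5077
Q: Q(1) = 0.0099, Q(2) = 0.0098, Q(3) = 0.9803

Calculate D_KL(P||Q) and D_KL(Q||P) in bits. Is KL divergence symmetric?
D_KL(P||Q) = 1.8575 bits, D_KL(Q||P) = 0.8413 bits. No, KL divergence is not symmetric.

D_KL(P||Q) = Σ P(x) log₂(P(x)/Q(x))

Computing term by term:
  P(1)·log₂(P(1)/Q(1)) = 0.3417·log₂(0.3417/0.0099) = 1.74580
  P(2)·log₂(P(2)/Q(2)) = 0.1506·log₂(0.1506/0.0098) = 0.59363
  P(3)·log₂(P(3)/Q(3)) = 0.5077·log₂(0.5077/0.9803) = -0.48193

D_KL(P||Q) = 1.74580 + 0.59363 - 0.48193 = 1.85750 ≈ 1.8575 bits

D_KL(Q||P) = Σ Q(x) log₂(Q(x)/P(x))

Computing term by term:
  Q(1)·log₂(Q(1)/P(1)) = 0.0099·log₂(0.0099/0.3417) = -0.05058
  Q(2)·log₂(Q(2)/P(2)) = 0.0098·log₂(0.0098/0.1506) = -0.03863
  Q(3)·log₂(Q(3)/P(3)) = 0.9803·log₂(0.9803/0.5077) = 0.93055

D_KL(Q||P) = -0.05058 - 0.03863 + 0.93055 = 0.84134 ≈ 0.8413 bits

These are NOT equal (difference: 1.0162 bits). KL divergence is asymmetric: D_KL(P||Q) ≠ D_KL(Q||P) in general.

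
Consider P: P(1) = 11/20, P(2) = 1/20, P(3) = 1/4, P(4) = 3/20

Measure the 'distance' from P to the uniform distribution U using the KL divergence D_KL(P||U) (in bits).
0.3990 bits

U(i) = 1/4 for all i

D_KL(P||U) = Σ P(x) log₂(P(x) / (1/4))
           = Σ P(x) log₂(P(x)) + log₂(4)
           = log₂(4) - H(P)

H(P) = -Σ P(x) log₂(P(x)):
  -P(1)·log₂(P(1)) = -(11/20)·log₂(11/20) = 0.47437
  -P(2)·log₂(P(2)) = -(1/20)·log₂(1/20) = 0.21610
  -P(3)·log₂(P(3)) = -(1/4)·log₂(1/4) = 0.50000
  -P(4)·log₂(P(4)) = -(3/20)·log₂(3/20) = 0.41054
H(P) = 0.47437 + 0.21610 + 0.50000 + 0.41054 = 1.60101 bits

log₂(4) = 2.00000 bits

D_KL(P||U) = 2.00000 - 1.60101 = 0.39899 ≈ 0.3990 bits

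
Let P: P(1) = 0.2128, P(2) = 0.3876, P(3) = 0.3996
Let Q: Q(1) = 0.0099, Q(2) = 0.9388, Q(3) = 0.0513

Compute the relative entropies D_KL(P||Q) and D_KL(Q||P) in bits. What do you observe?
D_KL(P||Q) = 1.6306 bits, D_KL(Q||P) = 1.0024 bits. The two directions give different values (D_KL(P||Q) exceeds D_KL(Q||P) by 0.6282 bits): KL divergence is asymmetric.

D_KL(P||Q) = Σ P(x) log₂(P(x)/Q(x))

Computing term by term:
  P(1)·log₂(P(1)/Q(1)) = 0.2128·log₂(0.2128/0.0099) = 0.94184
  P(2)·log₂(P(2)/Q(2)) = 0.3876·log₂(0.3876/0.9388) = -0.49467
  P(3)·log₂(P(3)/Q(3)) = 0.3996·log₂(0.3996/0.0513) = 1.18343

D_KL(P||Q) = 0.94184 - 0.49467 + 1.18343 = 1.63060 ≈ 1.6306 bits

D_KL(Q||P) = Σ Q(x) log₂(Q(x)/P(x))

Computing term by term:
  Q(1)·log₂(Q(1)/P(1)) = 0.0099·log₂(0.0099/0.2128) = -0.04382
  Q(2)·log₂(Q(2)/P(2)) = 0.9388·log₂(0.9388/0.3876) = 1.19814
  Q(3)·log₂(Q(3)/P(3)) = 0.0513·log₂(0.0513/0.3996) = -0.15193

D_KL(Q||P) = -0.04382 + 1.19814 - 0.15193 = 1.00239 ≈ 1.0024 bits

These are NOT equal (difference: 0.6282 bits). KL divergence is asymmetric: D_KL(P||Q) ≠ D_KL(Q||P) in general.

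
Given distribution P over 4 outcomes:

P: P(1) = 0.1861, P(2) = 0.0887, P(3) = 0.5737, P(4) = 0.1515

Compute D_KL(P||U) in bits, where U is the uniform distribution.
0.3662 bits

U(i) = 1/4 for all i

D_KL(P||U) = Σ P(x) log₂(P(x) / (1/4))
           = Σ P(x) log₂(P(x)) + log₂(4)
           = log₂(4) - H(P)

H(P) = -Σ P(x) log₂(P(x)):
  -P(1)·log₂(P(1)) = -(0.1861)·log₂(0.1861) = 0.45145
  -P(2)·log₂(P(2)) = -(0.0887)·log₂(0.0887) = 0.31000
  -P(3)·log₂(P(3)) = -(0.5737)·log₂(0.5737) = 0.45990
  -P(4)·log₂(P(4)) = -(0.1515)·log₂(0.1515) = 0.41248
H(P) = 0.45145 + 0.31000 + 0.45990 + 0.41248 = 1.63383 bits

log₂(4) = 2.00000 bits

D_KL(P||U) = 2.00000 - 1.63383 = 0.36617 ≈ 0.3662 bits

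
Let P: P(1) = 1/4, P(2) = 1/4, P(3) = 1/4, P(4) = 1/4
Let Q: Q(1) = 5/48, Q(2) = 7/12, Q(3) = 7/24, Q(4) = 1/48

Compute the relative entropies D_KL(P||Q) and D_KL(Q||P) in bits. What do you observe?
D_KL(P||Q) = 0.8508 bits, D_KL(Q||P) = 0.5717 bits. The two directions give different values (D_KL(P||Q) exceeds D_KL(Q||P) by 0.2791 bits): KL divergence is asymmetric.

D_KL(P||Q) = Σ P(x) log₂(P(x)/Q(x))

Computing term by term:
  P(1)·log₂(P(1)/Q(1)) = (1/4)·log₂((1/4)/(5/48)) = 0.31576
  P(2)·log₂(P(2)/Q(2)) = (1/4)·log₂((1/4)/(7/12)) = -0.30560
  P(3)·log₂(P(3)/Q(3)) = (1/4)·log₂((1/4)/(7/24)) = -0.05560
  P(4)·log₂(P(4)/Q(4)) = (1/4)·log₂((1/4)/(1/48)) = 0.89624

D_KL(P||Q) = 0.31576 - 0.30560 - 0.05560 + 0.89624 = 0.85080 ≈ 0.8508 bits

D_KL(Q||P) = Σ Q(x) log₂(Q(x)/P(x))

Computing term by term:
  Q(1)·log₂(Q(1)/P(1)) = (5/48)·log₂((5/48)/(1/4)) = -0.13157
  Q(2)·log₂(Q(2)/P(2)) = (7/12)·log₂((7/12)/(1/4)) = 0.71306
  Q(3)·log₂(Q(3)/P(3)) = (7/24)·log₂((7/24)/(1/4)) = 0.06486
  Q(4)·log₂(Q(4)/P(4)) = (1/48)·log₂((1/48)/(1/4)) = -0.07469

D_KL(Q||P) = -0.13157 + 0.71306 + 0.06486 - 0.07469 = 0.57166 ≈ 0.5717 bits

These are NOT equal (difference: 0.2791 bits). KL divergence is asymmetric: D_KL(P||Q) ≠ D_KL(Q||P) in general.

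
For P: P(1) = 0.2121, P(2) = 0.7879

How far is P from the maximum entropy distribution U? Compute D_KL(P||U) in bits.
0.2545 bits

U(i) = 1/2 for all i

D_KL(P||U) = Σ P(x) log₂(P(x) / (1/2))
           = Σ P(x) log₂(P(x)) + log₂(2)
           = log₂(2) - H(P)

H(P) = -Σ P(x) log₂(P(x)):
  -P(1)·log₂(P(1)) = -(0.2121)·log₂(0.2121) = 0.47451
  -P(2)·log₂(P(2)) = -(0.7879)·log₂(0.7879) = 0.27097
H(P) = 0.47451 + 0.27097 = 0.74548 bits

log₂(2) = 1.00000 bits

D_KL(P||U) = 1.00000 - 0.74548 = 0.25452 ≈ 0.2545 bits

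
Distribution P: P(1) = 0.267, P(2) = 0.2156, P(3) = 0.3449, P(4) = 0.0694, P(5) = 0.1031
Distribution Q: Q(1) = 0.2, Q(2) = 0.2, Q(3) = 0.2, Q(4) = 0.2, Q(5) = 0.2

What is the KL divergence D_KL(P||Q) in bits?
0.2013 bits

D_KL(P||Q) = Σ P(x) log₂(P(x)/Q(x))

Computing term by term:
  P(1)·log₂(P(1)/Q(1)) = 0.267·log₂(0.267/0.2) = 0.11130
  P(2)·log₂(P(2)/Q(2)) = 0.2156·log₂(0.2156/0.2) = 0.02336
  P(3)·log₂(P(3)/Q(3)) = 0.3449·log₂(0.3449/0.2) = 0.27115
  P(4)·log₂(P(4)/Q(4)) = 0.0694·log₂(0.0694/0.2) = -0.10597
  P(5)·log₂(P(5)/Q(5)) = 0.1031·log₂(0.1031/0.2) = -0.09856

D_KL(P||Q) = 0.11130 + 0.02336 + 0.27115 - 0.10597 - 0.09856 = 0.20128 ≈ 0.2013 bits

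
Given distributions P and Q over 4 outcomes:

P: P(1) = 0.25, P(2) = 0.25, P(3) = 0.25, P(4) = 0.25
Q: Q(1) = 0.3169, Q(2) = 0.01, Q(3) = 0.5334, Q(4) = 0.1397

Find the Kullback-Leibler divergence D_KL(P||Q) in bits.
1.0120 bits

D_KL(P||Q) = Σ P(x) log₂(P(x)/Q(x))

Computing term by term:
  P(1)·log₂(P(1)/Q(1)) = 0.25·log₂(0.25/0.3169) = -0.08552
  P(2)·log₂(P(2)/Q(2)) = 0.25·log₂(0.25/0.01) = 1.16096
  P(3)·log₂(P(3)/Q(3)) = 0.25·log₂(0.25/0.5334) = -0.27332
  P(4)·log₂(P(4)/Q(4)) = 0.25·log₂(0.25/0.1397) = 0.20990

D_KL(P||Q) = -0.08552 + 1.16096 - 0.27332 + 0.20990 = 1.01202 ≈ 1.0120 bits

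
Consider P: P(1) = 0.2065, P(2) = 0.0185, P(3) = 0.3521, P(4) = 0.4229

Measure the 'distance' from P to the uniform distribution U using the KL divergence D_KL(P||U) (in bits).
0.3682 bits

U(i) = 1/4 for all i

D_KL(P||U) = Σ P(x) log₂(P(x) / (1/4))
           = Σ P(x) log₂(P(x)) + log₂(4)
           = log₂(4) - H(P)

H(P) = -Σ P(x) log₂(P(x)):
  -P(1)·log₂(P(1)) = -(0.2065)·log₂(0.2065) = 0.46995
  -P(2)·log₂(P(2)) = -(0.0185)·log₂(0.0185) = 0.10649
  -P(3)·log₂(P(3)) = -(0.3521)·log₂(0.3521) = 0.53024
  -P(4)·log₂(P(4)) = -(0.4229)·log₂(0.4229) = 0.52508
H(P) = 0.46995 + 0.10649 + 0.53024 + 0.52508 = 1.63176 bits

log₂(4) = 2.00000 bits

D_KL(P||U) = 2.00000 - 1.63176 = 0.36824 ≈ 0.3682 bits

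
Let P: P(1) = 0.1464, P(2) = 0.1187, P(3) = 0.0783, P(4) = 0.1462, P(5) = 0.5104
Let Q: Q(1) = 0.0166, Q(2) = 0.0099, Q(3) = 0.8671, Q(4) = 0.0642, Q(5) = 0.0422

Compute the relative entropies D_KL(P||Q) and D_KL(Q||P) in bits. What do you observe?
D_KL(P||Q) = 2.6227 bits, D_KL(Q||P) = 2.6925 bits. The two directions give different values (D_KL(Q||P) exceeds D_KL(P||Q) by 0.0698 bits): KL divergence is asymmetric.

D_KL(P||Q) = Σ P(x) log₂(P(x)/Q(x))

Computing term by term:
  P(1)·log₂(P(1)/Q(1)) = 0.1464·log₂(0.1464/0.0166) = 0.45979
  P(2)·log₂(P(2)/Q(2)) = 0.1187·log₂(0.1187/0.0099) = 0.42539
  P(3)·log₂(P(3)/Q(3)) = 0.0783·log₂(0.0783/0.8671) = -0.27163
  P(4)·log₂(P(4)/Q(4)) = 0.1462·log₂(0.1462/0.0642) = 0.17358
  P(5)·log₂(P(5)/Q(5)) = 0.5104·log₂(0.5104/0.0422) = 1.83556

D_KL(P||Q) = 0.45979 + 0.42539 - 0.27163 + 0.17358 + 1.83556 = 2.62269 ≈ 2.6227 bits

D_KL(Q||P) = Σ Q(x) log₂(Q(x)/P(x))

Computing term by term:
  Q(1)·log₂(Q(1)/P(1)) = 0.0166·log₂(0.0166/0.1464) = -0.05213
  Q(2)·log₂(Q(2)/P(2)) = 0.0099·log₂(0.0099/0.1187) = -0.03548
  Q(3)·log₂(Q(3)/P(3)) = 0.8671·log₂(0.8671/0.0783) = 3.00807
  Q(4)·log₂(Q(4)/P(4)) = 0.0642·log₂(0.0642/0.1462) = -0.07622
  Q(5)·log₂(Q(5)/P(5)) = 0.0422·log₂(0.0422/0.5104) = -0.15176

D_KL(Q||P) = -0.05213 - 0.03548 + 3.00807 - 0.07622 - 0.15176 = 2.69248 ≈ 2.6925 bits

These are NOT equal (difference: 0.0698 bits). KL divergence is asymmetric: D_KL(P||Q) ≠ D_KL(Q||P) in general.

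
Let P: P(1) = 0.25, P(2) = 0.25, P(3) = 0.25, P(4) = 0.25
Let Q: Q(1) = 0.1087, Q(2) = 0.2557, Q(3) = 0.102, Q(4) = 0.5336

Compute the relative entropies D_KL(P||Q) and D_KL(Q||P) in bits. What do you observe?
D_KL(P||Q) = 0.3421 bits, D_KL(Q||P) = 0.3295 bits. The two directions give different values (D_KL(P||Q) exceeds D_KL(Q||P) by 0.0126 bits): KL divergence is asymmetric.

D_KL(P||Q) = Σ P(x) log₂(P(x)/Q(x))

Computing term by term:
  P(1)·log₂(P(1)/Q(1)) = 0.25·log₂(0.25/0.1087) = 0.30039
  P(2)·log₂(P(2)/Q(2)) = 0.25·log₂(0.25/0.2557) = -0.00813
  P(3)·log₂(P(3)/Q(3)) = 0.25·log₂(0.25/0.102) = 0.32334
  P(4)·log₂(P(4)/Q(4)) = 0.25·log₂(0.25/0.5336) = -0.27346

D_KL(P||Q) = 0.30039 - 0.00813 + 0.32334 - 0.27346 = 0.34214 ≈ 0.3421 bits

D_KL(Q||P) = Σ Q(x) log₂(Q(x)/P(x))

Computing term by term:
  Q(1)·log₂(Q(1)/P(1)) = 0.1087·log₂(0.1087/0.25) = -0.13061
  Q(2)·log₂(Q(2)/P(2)) = 0.2557·log₂(0.2557/0.25) = 0.00832
  Q(3)·log₂(Q(3)/P(3)) = 0.102·log₂(0.102/0.25) = -0.13192
  Q(4)·log₂(Q(4)/P(4)) = 0.5336·log₂(0.5336/0.25) = 0.58367

D_KL(Q||P) = -0.13061 + 0.00832 - 0.13192 + 0.58367 = 0.32946 ≈ 0.3295 bits

These are NOT equal (difference: 0.0126 bits). KL divergence is asymmetric: D_KL(P||Q) ≠ D_KL(Q||P) in general.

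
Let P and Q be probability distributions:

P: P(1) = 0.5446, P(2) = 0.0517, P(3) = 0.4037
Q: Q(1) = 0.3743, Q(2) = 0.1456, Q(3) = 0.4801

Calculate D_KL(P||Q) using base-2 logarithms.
0.1165 bits

D_KL(P||Q) = Σ P(x) log₂(P(x)/Q(x))

Computing term by term:
  P(1)·log₂(P(1)/Q(1)) = 0.5446·log₂(0.5446/0.3743) = 0.29463
  P(2)·log₂(P(2)/Q(2)) = 0.0517·log₂(0.0517/0.1456) = -0.07723
  P(3)·log₂(P(3)/Q(3)) = 0.4037·log₂(0.4037/0.4801) = -0.10095

D_KL(P||Q) = 0.29463 - 0.07723 - 0.10095 = 0.11645 ≈ 0.1165 bits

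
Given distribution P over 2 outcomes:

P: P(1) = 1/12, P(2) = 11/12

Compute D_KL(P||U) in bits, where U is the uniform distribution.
0.5862 bits

U(i) = 1/2 for all i

D_KL(P||U) = Σ P(x) log₂(P(x) / (1/2))
           = Σ P(x) log₂(P(x)) + log₂(2)
           = log₂(2) - H(P)

H(P) = -Σ P(x) log₂(P(x)):
  -P(1)·log₂(P(1)) = -(1/12)·log₂(1/12) = 0.29875
  -P(2)·log₂(P(2)) = -(11/12)·log₂(11/12) = 0.11507
H(P) = 0.29875 + 0.11507 = 0.41382 bits

log₂(2) = 1.00000 bits

D_KL(P||U) = 1.00000 - 0.41382 = 0.58618 ≈ 0.5862 bits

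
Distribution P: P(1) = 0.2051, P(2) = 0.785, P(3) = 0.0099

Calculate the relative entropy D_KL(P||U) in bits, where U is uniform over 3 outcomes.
0.7761 bits

U(i) = 1/3 for all i

D_KL(P||U) = Σ P(x) log₂(P(x) / (1/3))
           = Σ P(x) log₂(P(x)) + log₂(3)
           = log₂(3) - H(P)

H(P) = -Σ P(x) log₂(P(x)):
  -P(1)·log₂(P(1)) = -(0.2051)·log₂(0.2051) = 0.46878
  -P(2)·log₂(P(2)) = -(0.785)·log₂(0.785) = 0.27415
  -P(3)·log₂(P(3)) = -(0.0099)·log₂(0.0099) = 0.06592
H(P) = 0.46878 + 0.27415 + 0.06592 = 0.80885 bits

log₂(3) = 1.58496 bits

D_KL(P||U) = 1.58496 - 0.80885 = 0.77611 ≈ 0.7761 bits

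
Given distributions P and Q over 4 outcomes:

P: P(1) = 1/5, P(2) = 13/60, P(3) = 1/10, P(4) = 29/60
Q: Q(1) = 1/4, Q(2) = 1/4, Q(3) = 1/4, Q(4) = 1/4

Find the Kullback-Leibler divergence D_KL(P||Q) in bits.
0.2184 bits

D_KL(P||Q) = Σ P(x) log₂(P(x)/Q(x))

Computing term by term:
  P(1)·log₂(P(1)/Q(1)) = (1/5)·log₂((1/5)/(1/4)) = -0.06439
  P(2)·log₂(P(2)/Q(2)) = (13/60)·log₂((13/60)/(1/4)) = -0.04473
  P(3)·log₂(P(3)/Q(3)) = (1/10)·log₂((1/10)/(1/4)) = -0.13219
  P(4)·log₂(P(4)/Q(4)) = (29/60)·log₂((29/60)/(1/4)) = 0.45969

D_KL(P||Q) = -0.06439 - 0.04473 - 0.13219 + 0.45969 = 0.21838 ≈ 0.2184 bits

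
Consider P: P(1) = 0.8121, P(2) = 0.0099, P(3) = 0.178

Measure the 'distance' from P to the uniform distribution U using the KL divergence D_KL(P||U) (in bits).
0.8320 bits

U(i) = 1/3 for all i

D_KL(P||U) = Σ P(x) log₂(P(x) / (1/3))
           = Σ P(x) log₂(P(x)) + log₂(3)
           = log₂(3) - H(P)

H(P) = -Σ P(x) log₂(P(x)):
  -P(1)·log₂(P(1)) = -(0.8121)·log₂(0.8121) = 0.24385
  -P(2)·log₂(P(2)) = -(0.0099)·log₂(0.0099) = 0.06592
  -P(3)·log₂(P(3)) = -(0.178)·log₂(0.178) = 0.44323
H(P) = 0.24385 + 0.06592 + 0.44323 = 0.75300 bits

log₂(3) = 1.58496 bits

D_KL(P||U) = 1.58496 - 0.75300 = 0.83196 ≈ 0.8320 bits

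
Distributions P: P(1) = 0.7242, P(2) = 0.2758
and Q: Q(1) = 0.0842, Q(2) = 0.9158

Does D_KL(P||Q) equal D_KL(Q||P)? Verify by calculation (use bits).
D_KL(P||Q) = 1.7708 bits, D_KL(Q||P) = 1.3242 bits. No — D_KL(P||Q) ≠ D_KL(Q||P) for this pair.

D_KL(P||Q) = Σ P(x) log₂(P(x)/Q(x))

Computing term by term:
  P(1)·log₂(P(1)/Q(1)) = 0.7242·log₂(0.7242/0.0842) = 2.24828
  P(2)·log₂(P(2)/Q(2)) = 0.2758·log₂(0.2758/0.9158) = -0.47752

D_KL(P||Q) = 2.24828 - 0.47752 = 1.77076 ≈ 1.7708 bits

D_KL(Q||P) = Σ Q(x) log₂(Q(x)/P(x))

Computing term by term:
  Q(1)·log₂(Q(1)/P(1)) = 0.0842·log₂(0.0842/0.7242) = -0.26140
  Q(2)·log₂(Q(2)/P(2)) = 0.9158·log₂(0.9158/0.2758) = 1.58563

D_KL(Q||P) = -0.26140 + 1.58563 = 1.32423 ≈ 1.3242 bits

These are NOT equal (difference: 0.4466 bits). KL divergence is asymmetric: D_KL(P||Q) ≠ D_KL(Q||P) in general.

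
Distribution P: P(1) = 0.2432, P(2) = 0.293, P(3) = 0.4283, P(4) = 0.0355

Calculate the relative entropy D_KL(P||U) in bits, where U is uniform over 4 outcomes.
0.2901 bits

U(i) = 1/4 for all i

D_KL(P||U) = Σ P(x) log₂(P(x) / (1/4))
           = Σ P(x) log₂(P(x)) + log₂(4)
           = log₂(4) - H(P)

H(P) = -Σ P(x) log₂(P(x)):
  -P(1)·log₂(P(1)) = -(0.2432)·log₂(0.2432) = 0.49608
  -P(2)·log₂(P(2)) = -(0.293)·log₂(0.293) = 0.51891
  -P(3)·log₂(P(3)) = -(0.4283)·log₂(0.4283) = 0.52394
  -P(4)·log₂(P(4)) = -(0.0355)·log₂(0.0355) = 0.17097
H(P) = 0.49608 + 0.51891 + 0.52394 + 0.17097 = 1.70990 bits

log₂(4) = 2.00000 bits

D_KL(P||U) = 2.00000 - 1.70990 = 0.29010 ≈ 0.2901 bits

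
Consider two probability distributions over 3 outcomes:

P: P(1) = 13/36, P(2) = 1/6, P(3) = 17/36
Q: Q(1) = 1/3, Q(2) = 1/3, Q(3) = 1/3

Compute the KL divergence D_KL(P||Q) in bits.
0.1123 bits

D_KL(P||Q) = Σ P(x) log₂(P(x)/Q(x))

Computing term by term:
  P(1)·log₂(P(1)/Q(1)) = (13/36)·log₂((13/36)/(1/3)) = 0.04170
  P(2)·log₂(P(2)/Q(2)) = (1/6)·log₂((1/6)/(1/3)) = -0.16667
  P(3)·log₂(P(3)/Q(3)) = (17/36)·log₂((17/36)/(1/3)) = 0.23729

D_KL(P||Q) = 0.04170 - 0.16667 + 0.23729 = 0.11232 ≈ 0.1123 bits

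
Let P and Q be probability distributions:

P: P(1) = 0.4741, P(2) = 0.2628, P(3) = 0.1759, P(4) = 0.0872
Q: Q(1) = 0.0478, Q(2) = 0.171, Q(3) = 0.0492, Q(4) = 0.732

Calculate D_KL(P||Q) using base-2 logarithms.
1.7879 bits

D_KL(P||Q) = Σ P(x) log₂(P(x)/Q(x))

Computing term by term:
  P(1)·log₂(P(1)/Q(1)) = 0.4741·log₂(0.4741/0.0478) = 1.56932
  P(2)·log₂(P(2)/Q(2)) = 0.2628·log₂(0.2628/0.171) = 0.16293
  P(3)·log₂(P(3)/Q(3)) = 0.1759·log₂(0.1759/0.0492) = 0.32331
  P(4)·log₂(P(4)/Q(4)) = 0.0872·log₂(0.0872/0.732) = -0.26766

D_KL(P||Q) = 1.56932 + 0.16293 + 0.32331 - 0.26766 = 1.78790 ≈ 1.7879 bits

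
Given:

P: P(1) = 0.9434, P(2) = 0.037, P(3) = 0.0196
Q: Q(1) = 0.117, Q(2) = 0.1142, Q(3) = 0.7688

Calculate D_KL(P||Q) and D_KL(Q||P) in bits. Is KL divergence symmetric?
D_KL(P||Q) = 2.6770 bits, D_KL(Q||P) = 3.9031 bits. No, KL divergence is not symmetric.

D_KL(P||Q) = Σ P(x) log₂(P(x)/Q(x))

Computing term by term:
  P(1)·log₂(P(1)/Q(1)) = 0.9434·log₂(0.9434/0.117) = 2.84092
  P(2)·log₂(P(2)/Q(2)) = 0.037·log₂(0.037/0.1142) = -0.06016
  P(3)·log₂(P(3)/Q(3)) = 0.0196·log₂(0.0196/0.7688) = -0.10376

D_KL(P||Q) = 2.84092 - 0.06016 - 0.10376 = 2.67700 ≈ 2.6770 bits

D_KL(Q||P) = Σ Q(x) log₂(Q(x)/P(x))

Computing term by term:
  Q(1)·log₂(Q(1)/P(1)) = 0.117·log₂(0.117/0.9434) = -0.35233
  Q(2)·log₂(Q(2)/P(2)) = 0.1142·log₂(0.1142/0.037) = 0.18569
  Q(3)·log₂(Q(3)/P(3)) = 0.7688·log₂(0.7688/0.0196) = 4.06978

D_KL(Q||P) = -0.35233 + 0.18569 + 4.06978 = 3.90314 ≈ 3.9031 bits

These are NOT equal (difference: 1.2261 bits). KL divergence is asymmetric: D_KL(P||Q) ≠ D_KL(Q||P) in general.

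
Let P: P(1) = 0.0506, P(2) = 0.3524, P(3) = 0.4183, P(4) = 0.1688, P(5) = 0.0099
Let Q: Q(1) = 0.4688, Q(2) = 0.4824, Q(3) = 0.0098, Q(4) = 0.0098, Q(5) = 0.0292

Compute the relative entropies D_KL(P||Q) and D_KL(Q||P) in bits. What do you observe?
D_KL(P||Q) = 2.6209 bits, D_KL(Q||P) = 1.6765 bits. The two directions give different values (D_KL(P||Q) exceeds D_KL(Q||P) by 0.9444 bits): KL divergence is asymmetric.

D_KL(P||Q) = Σ P(x) log₂(P(x)/Q(x))

Computing term by term:
  P(1)·log₂(P(1)/Q(1)) = 0.0506·log₂(0.0506/0.4688) = -0.16252
  P(2)·log₂(P(2)/Q(2)) = 0.3524·log₂(0.3524/0.4824) = -0.15964
  P(3)·log₂(P(3)/Q(3)) = 0.4183·log₂(0.4183/0.0098) = 2.26535
  P(4)·log₂(P(4)/Q(4)) = 0.1688·log₂(0.1688/0.0098) = 0.69316
  P(5)·log₂(P(5)/Q(5)) = 0.0099·log₂(0.0099/0.0292) = -0.01545

D_KL(P||Q) = -0.16252 - 0.15964 + 2.26535 + 0.69316 - 0.01545 = 2.62090 ≈ 2.6209 bits

D_KL(Q||P) = Σ Q(x) log₂(Q(x)/P(x))

Computing term by term:
  Q(1)·log₂(Q(1)/P(1)) = 0.4688·log₂(0.4688/0.0506) = 1.50567
  Q(2)·log₂(Q(2)/P(2)) = 0.4824·log₂(0.4824/0.3524) = 0.21853
  Q(3)·log₂(Q(3)/P(3)) = 0.0098·log₂(0.0098/0.4183) = -0.05307
  Q(4)·log₂(Q(4)/P(4)) = 0.0098·log₂(0.0098/0.1688) = -0.04024
  Q(5)·log₂(Q(5)/P(5)) = 0.0292·log₂(0.0292/0.0099) = 0.04557

D_KL(Q||P) = 1.50567 + 0.21853 - 0.05307 - 0.04024 + 0.04557 = 1.67646 ≈ 1.6765 bits

These are NOT equal (difference: 0.9444 bits). KL divergence is asymmetric: D_KL(P||Q) ≠ D_KL(Q||P) in general.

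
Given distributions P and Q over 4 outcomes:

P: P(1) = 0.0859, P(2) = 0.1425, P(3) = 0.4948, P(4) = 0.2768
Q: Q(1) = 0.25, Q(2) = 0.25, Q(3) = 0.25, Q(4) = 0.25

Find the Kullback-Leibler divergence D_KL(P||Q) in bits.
0.2801 bits

D_KL(P||Q) = Σ P(x) log₂(P(x)/Q(x))

Computing term by term:
  P(1)·log₂(P(1)/Q(1)) = 0.0859·log₂(0.0859/0.25) = -0.13239
  P(2)·log₂(P(2)/Q(2)) = 0.1425·log₂(0.1425/0.25) = -0.11556
  P(3)·log₂(P(3)/Q(3)) = 0.4948·log₂(0.4948/0.25) = 0.48734
  P(4)·log₂(P(4)/Q(4)) = 0.2768·log₂(0.2768/0.25) = 0.04067

D_KL(P||Q) = -0.13239 - 0.11556 + 0.48734 + 0.04067 = 0.28006 ≈ 0.2801 bits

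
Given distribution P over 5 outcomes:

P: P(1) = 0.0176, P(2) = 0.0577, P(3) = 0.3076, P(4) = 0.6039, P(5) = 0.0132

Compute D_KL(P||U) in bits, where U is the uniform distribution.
0.9369 bits

U(i) = 1/5 for all i

D_KL(P||U) = Σ P(x) log₂(P(x) / (1/5))
           = Σ P(x) log₂(P(x)) + log₂(5)
           = log₂(5) - H(P)

H(P) = -Σ P(x) log₂(P(x)):
  -P(1)·log₂(P(1)) = -(0.0176)·log₂(0.0176) = 0.10258
  -P(2)·log₂(P(2)) = -(0.0577)·log₂(0.0577) = 0.23745
  -P(3)·log₂(P(3)) = -(0.3076)·log₂(0.3076) = 0.52319
  -P(4)·log₂(P(4)) = -(0.6039)·log₂(0.6039) = 0.43941
  -P(5)·log₂(P(5)) = -(0.0132)·log₂(0.0132) = 0.08241
H(P) = 0.10258 + 0.23745 + 0.52319 + 0.43941 + 0.08241 = 1.38504 bits

log₂(5) = 2.32193 bits

D_KL(P||U) = 2.32193 - 1.38504 = 0.93689 ≈ 0.9369 bits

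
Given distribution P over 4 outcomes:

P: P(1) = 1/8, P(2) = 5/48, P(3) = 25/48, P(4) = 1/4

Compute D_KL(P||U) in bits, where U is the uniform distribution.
0.2949 bits

U(i) = 1/4 for all i

D_KL(P||U) = Σ P(x) log₂(P(x) / (1/4))
           = Σ P(x) log₂(P(x)) + log₂(4)
           = log₂(4) - H(P)

H(P) = -Σ P(x) log₂(P(x)):
  -P(1)·log₂(P(1)) = -(1/8)·log₂(1/8) = 0.37500
  -P(2)·log₂(P(2)) = -(5/48)·log₂(5/48) = 0.33990
  -P(3)·log₂(P(3)) = -(25/48)·log₂(25/48) = 0.49016
  -P(4)·log₂(P(4)) = -(1/4)·log₂(1/4) = 0.50000
H(P) = 0.37500 + 0.33990 + 0.49016 + 0.50000 = 1.70506 bits

log₂(4) = 2.00000 bits

D_KL(P||U) = 2.00000 - 1.70506 = 0.29494 ≈ 0.2949 bits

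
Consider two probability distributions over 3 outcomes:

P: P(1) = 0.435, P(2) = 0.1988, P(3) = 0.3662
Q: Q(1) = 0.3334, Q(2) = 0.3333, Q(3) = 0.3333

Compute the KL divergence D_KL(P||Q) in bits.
0.0685 bits

D_KL(P||Q) = Σ P(x) log₂(P(x)/Q(x))

Computing term by term:
  P(1)·log₂(P(1)/Q(1)) = 0.435·log₂(0.435/0.3334) = 0.16694
  P(2)·log₂(P(2)/Q(2)) = 0.1988·log₂(0.1988/0.3333) = -0.14821
  P(3)·log₂(P(3)/Q(3)) = 0.3662·log₂(0.3662/0.3333) = 0.04973

D_KL(P||Q) = 0.16694 - 0.14821 + 0.04973 = 0.06846 ≈ 0.0685 bits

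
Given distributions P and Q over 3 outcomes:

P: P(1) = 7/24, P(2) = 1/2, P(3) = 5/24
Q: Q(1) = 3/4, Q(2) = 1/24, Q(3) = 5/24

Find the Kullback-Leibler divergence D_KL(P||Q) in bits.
1.3951 bits

D_KL(P||Q) = Σ P(x) log₂(P(x)/Q(x))

Computing term by term:
  P(1)·log₂(P(1)/Q(1)) = (7/24)·log₂((7/24)/(3/4)) = -0.39742
  P(2)·log₂(P(2)/Q(2)) = (1/2)·log₂((1/2)/(1/24)) = 1.79248
  P(3)·log₂(P(3)/Q(3)) = (5/24)·log₂((5/24)/(5/24)) = 0.00000

D_KL(P||Q) = -0.39742 + 1.79248 + 0.00000 = 1.39506 ≈ 1.3951 bits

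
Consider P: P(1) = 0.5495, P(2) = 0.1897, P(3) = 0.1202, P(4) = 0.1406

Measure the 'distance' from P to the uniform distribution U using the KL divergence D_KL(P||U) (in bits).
0.3051 bits

U(i) = 1/4 for all i

D_KL(P||U) = Σ P(x) log₂(P(x) / (1/4))
           = Σ P(x) log₂(P(x)) + log₂(4)
           = log₂(4) - H(P)

H(P) = -Σ P(x) log₂(P(x)):
  -P(1)·log₂(P(1)) = -(0.5495)·log₂(0.5495) = 0.47466
  -P(2)·log₂(P(2)) = -(0.1897)·log₂(0.1897) = 0.45494
  -P(3)·log₂(P(3)) = -(0.1202)·log₂(0.1202) = 0.36739
  -P(4)·log₂(P(4)) = -(0.1406)·log₂(0.1406) = 0.39794
H(P) = 0.47466 + 0.45494 + 0.36739 + 0.39794 = 1.69493 bits

log₂(4) = 2.00000 bits

D_KL(P||U) = 2.00000 - 1.69493 = 0.30507 ≈ 0.3051 bits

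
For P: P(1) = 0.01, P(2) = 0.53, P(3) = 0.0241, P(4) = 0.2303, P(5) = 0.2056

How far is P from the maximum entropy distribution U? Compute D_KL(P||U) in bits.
0.6834 bits

U(i) = 1/5 for all i

D_KL(P||U) = Σ P(x) log₂(P(x) / (1/5))
           = Σ P(x) log₂(P(x)) + log₂(5)
           = log₂(5) - H(P)

H(P) = -Σ P(x) log₂(P(x)):
  -P(1)·log₂(P(1)) = -(0.01)·log₂(0.01) = 0.06644
  -P(2)·log₂(P(2)) = -(0.53)·log₂(0.53) = 0.48545
  -P(3)·log₂(P(3)) = -(0.0241)·log₂(0.0241) = 0.12953
  -P(4)·log₂(P(4)) = -(0.2303)·log₂(0.2303) = 0.48787
  -P(5)·log₂(P(5)) = -(0.2056)·log₂(0.2056) = 0.46920
H(P) = 0.06644 + 0.48545 + 0.12953 + 0.48787 + 0.46920 = 1.63849 bits

log₂(5) = 2.32193 bits

D_KL(P||U) = 2.32193 - 1.63849 = 0.68344 ≈ 0.6834 bits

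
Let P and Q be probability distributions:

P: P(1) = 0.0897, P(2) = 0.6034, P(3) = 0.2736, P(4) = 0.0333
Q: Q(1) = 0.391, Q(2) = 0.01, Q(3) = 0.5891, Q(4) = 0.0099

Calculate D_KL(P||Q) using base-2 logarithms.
3.1342 bits

D_KL(P||Q) = Σ P(x) log₂(P(x)/Q(x))

Computing term by term:
  P(1)·log₂(P(1)/Q(1)) = 0.0897·log₂(0.0897/0.391) = -0.19052
  P(2)·log₂(P(2)/Q(2)) = 0.6034·log₂(0.6034/0.01) = 3.56914
  P(3)·log₂(P(3)/Q(3)) = 0.2736·log₂(0.2736/0.5891) = -0.30272
  P(4)·log₂(P(4)/Q(4)) = 0.0333·log₂(0.0333/0.0099) = 0.05828

D_KL(P||Q) = -0.19052 + 3.56914 - 0.30272 + 0.05828 = 3.13418 ≈ 3.1342 bits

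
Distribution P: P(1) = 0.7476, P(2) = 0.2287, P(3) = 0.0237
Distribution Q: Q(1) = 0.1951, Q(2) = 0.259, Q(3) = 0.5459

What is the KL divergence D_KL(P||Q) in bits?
1.3006 bits

D_KL(P||Q) = Σ P(x) log₂(P(x)/Q(x))

Computing term by term:
  P(1)·log₂(P(1)/Q(1)) = 0.7476·log₂(0.7476/0.1951) = 1.44889
  P(2)·log₂(P(2)/Q(2)) = 0.2287·log₂(0.2287/0.259) = -0.04105
  P(3)·log₂(P(3)/Q(3)) = 0.0237·log₂(0.0237/0.5459) = -0.10726

D_KL(P||Q) = 1.44889 - 0.04105 - 0.10726 = 1.30058 ≈ 1.3006 bits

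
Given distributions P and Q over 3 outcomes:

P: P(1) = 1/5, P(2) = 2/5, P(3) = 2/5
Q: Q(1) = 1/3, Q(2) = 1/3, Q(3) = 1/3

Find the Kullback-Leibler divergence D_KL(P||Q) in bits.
0.0630 bits

D_KL(P||Q) = Σ P(x) log₂(P(x)/Q(x))

Computing term by term:
  P(1)·log₂(P(1)/Q(1)) = (1/5)·log₂((1/5)/(1/3)) = -0.14739
  P(2)·log₂(P(2)/Q(2)) = (2/5)·log₂((2/5)/(1/3)) = 0.10521
  P(3)·log₂(P(3)/Q(3)) = (2/5)·log₂((2/5)/(1/3)) = 0.10521

D_KL(P||Q) = -0.14739 + 0.10521 + 0.10521 = 0.06303 ≈ 0.0630 bits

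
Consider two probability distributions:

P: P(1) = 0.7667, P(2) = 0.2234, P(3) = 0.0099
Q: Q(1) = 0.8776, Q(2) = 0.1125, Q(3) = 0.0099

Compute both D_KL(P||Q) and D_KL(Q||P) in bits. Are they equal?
D_KL(P||Q) = 0.0717 bits, D_KL(Q||P) = 0.0597 bits. No, they are not equal.

D_KL(P||Q) = Σ P(x) log₂(P(x)/Q(x))

Computing term by term:
  P(1)·log₂(P(1)/Q(1)) = 0.7667·log₂(0.7667/0.8776) = -0.14943
  P(2)·log₂(P(2)/Q(2)) = 0.2234·log₂(0.2234/0.1125) = 0.22110
  P(3)·log₂(P(3)/Q(3)) = 0.0099·log₂(0.0099/0.0099) = 0.00000

D_KL(P||Q) = -0.14943 + 0.22110 + 0.00000 = 0.07167 ≈ 0.0717 bits

D_KL(Q||P) = Σ Q(x) log₂(Q(x)/P(x))

Computing term by term:
  Q(1)·log₂(Q(1)/P(1)) = 0.8776·log₂(0.8776/0.7667) = 0.17105
  Q(2)·log₂(Q(2)/P(2)) = 0.1125·log₂(0.1125/0.2234) = -0.11134
  Q(3)·log₂(Q(3)/P(3)) = 0.0099·log₂(0.0099/0.0099) = 0.00000

D_KL(Q||P) = 0.17105 - 0.11134 + 0.00000 = 0.05971 ≈ 0.0597 bits

These are NOT equal (difference: 0.0120 bits). KL divergence is asymmetric: D_KL(P||Q) ≠ D_KL(Q||P) in general.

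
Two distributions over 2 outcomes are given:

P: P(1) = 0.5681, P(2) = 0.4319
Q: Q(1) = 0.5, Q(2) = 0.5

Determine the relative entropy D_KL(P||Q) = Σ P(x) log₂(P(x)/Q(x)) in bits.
0.0134 bits

D_KL(P||Q) = Σ P(x) log₂(P(x)/Q(x))

Computing term by term:
  P(1)·log₂(P(1)/Q(1)) = 0.5681·log₂(0.5681/0.5) = 0.10465
  P(2)·log₂(P(2)/Q(2)) = 0.4319·log₂(0.4319/0.5) = -0.09123

D_KL(P||Q) = 0.10465 - 0.09123 = 0.01342 ≈ 0.0134 bits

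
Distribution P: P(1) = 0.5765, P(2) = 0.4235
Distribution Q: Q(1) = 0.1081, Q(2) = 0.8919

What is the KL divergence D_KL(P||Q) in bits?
0.9372 bits

D_KL(P||Q) = Σ P(x) log₂(P(x)/Q(x))

Computing term by term:
  P(1)·log₂(P(1)/Q(1)) = 0.5765·log₂(0.5765/0.1081) = 1.39222
  P(2)·log₂(P(2)/Q(2)) = 0.4235·log₂(0.4235/0.8919) = -0.45506

D_KL(P||Q) = 1.39222 - 0.45506 = 0.93716 ≈ 0.9372 bits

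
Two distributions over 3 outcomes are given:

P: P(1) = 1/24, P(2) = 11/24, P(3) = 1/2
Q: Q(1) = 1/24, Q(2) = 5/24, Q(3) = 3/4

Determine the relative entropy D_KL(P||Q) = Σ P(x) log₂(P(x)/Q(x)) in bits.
0.2289 bits

D_KL(P||Q) = Σ P(x) log₂(P(x)/Q(x))

Computing term by term:
  P(1)·log₂(P(1)/Q(1)) = (1/24)·log₂((1/24)/(1/24)) = 0.00000
  P(2)·log₂(P(2)/Q(2)) = (11/24)·log₂((11/24)/(5/24)) = 0.52136
  P(3)·log₂(P(3)/Q(3)) = (1/2)·log₂((1/2)/(3/4)) = -0.29248

D_KL(P||Q) = 0.00000 + 0.52136 - 0.29248 = 0.22888 ≈ 0.2289 bits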